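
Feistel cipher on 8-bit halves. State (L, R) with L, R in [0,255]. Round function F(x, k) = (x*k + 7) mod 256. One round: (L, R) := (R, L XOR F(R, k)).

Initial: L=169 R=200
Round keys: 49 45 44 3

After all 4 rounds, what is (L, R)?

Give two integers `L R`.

Round 1 (k=49): L=200 R=230
Round 2 (k=45): L=230 R=189
Round 3 (k=44): L=189 R=101
Round 4 (k=3): L=101 R=139

Answer: 101 139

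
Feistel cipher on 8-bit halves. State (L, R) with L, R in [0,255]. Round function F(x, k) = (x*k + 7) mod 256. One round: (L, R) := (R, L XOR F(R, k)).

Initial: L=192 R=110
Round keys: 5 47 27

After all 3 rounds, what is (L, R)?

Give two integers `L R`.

Answer: 228 254

Derivation:
Round 1 (k=5): L=110 R=237
Round 2 (k=47): L=237 R=228
Round 3 (k=27): L=228 R=254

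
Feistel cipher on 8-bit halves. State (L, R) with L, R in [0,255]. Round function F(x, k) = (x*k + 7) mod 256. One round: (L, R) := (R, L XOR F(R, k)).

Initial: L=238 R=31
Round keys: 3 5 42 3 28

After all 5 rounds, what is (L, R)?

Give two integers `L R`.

Round 1 (k=3): L=31 R=138
Round 2 (k=5): L=138 R=166
Round 3 (k=42): L=166 R=201
Round 4 (k=3): L=201 R=196
Round 5 (k=28): L=196 R=190

Answer: 196 190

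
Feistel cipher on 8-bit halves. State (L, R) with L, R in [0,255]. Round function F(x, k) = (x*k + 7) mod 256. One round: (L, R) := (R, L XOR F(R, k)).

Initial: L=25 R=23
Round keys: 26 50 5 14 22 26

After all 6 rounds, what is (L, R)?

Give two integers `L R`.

Round 1 (k=26): L=23 R=68
Round 2 (k=50): L=68 R=88
Round 3 (k=5): L=88 R=251
Round 4 (k=14): L=251 R=153
Round 5 (k=22): L=153 R=214
Round 6 (k=26): L=214 R=90

Answer: 214 90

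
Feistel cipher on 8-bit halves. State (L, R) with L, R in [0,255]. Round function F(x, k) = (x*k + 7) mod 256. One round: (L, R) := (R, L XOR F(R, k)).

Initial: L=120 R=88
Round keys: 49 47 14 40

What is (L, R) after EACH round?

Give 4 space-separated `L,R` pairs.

Answer: 88,167 167,232 232,16 16,111

Derivation:
Round 1 (k=49): L=88 R=167
Round 2 (k=47): L=167 R=232
Round 3 (k=14): L=232 R=16
Round 4 (k=40): L=16 R=111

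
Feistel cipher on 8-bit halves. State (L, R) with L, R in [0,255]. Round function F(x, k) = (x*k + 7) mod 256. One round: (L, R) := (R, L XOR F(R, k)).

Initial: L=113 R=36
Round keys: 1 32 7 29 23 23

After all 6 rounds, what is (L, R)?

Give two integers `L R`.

Answer: 71 30

Derivation:
Round 1 (k=1): L=36 R=90
Round 2 (k=32): L=90 R=99
Round 3 (k=7): L=99 R=230
Round 4 (k=29): L=230 R=118
Round 5 (k=23): L=118 R=71
Round 6 (k=23): L=71 R=30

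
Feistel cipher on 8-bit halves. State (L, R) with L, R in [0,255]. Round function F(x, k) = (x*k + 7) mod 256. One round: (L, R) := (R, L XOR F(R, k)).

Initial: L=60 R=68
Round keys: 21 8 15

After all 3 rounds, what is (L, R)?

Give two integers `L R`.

Round 1 (k=21): L=68 R=167
Round 2 (k=8): L=167 R=123
Round 3 (k=15): L=123 R=155

Answer: 123 155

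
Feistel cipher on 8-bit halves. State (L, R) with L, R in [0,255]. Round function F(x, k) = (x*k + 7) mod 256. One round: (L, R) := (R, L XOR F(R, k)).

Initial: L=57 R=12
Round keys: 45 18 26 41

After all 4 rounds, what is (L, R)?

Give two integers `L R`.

Answer: 199 49

Derivation:
Round 1 (k=45): L=12 R=26
Round 2 (k=18): L=26 R=215
Round 3 (k=26): L=215 R=199
Round 4 (k=41): L=199 R=49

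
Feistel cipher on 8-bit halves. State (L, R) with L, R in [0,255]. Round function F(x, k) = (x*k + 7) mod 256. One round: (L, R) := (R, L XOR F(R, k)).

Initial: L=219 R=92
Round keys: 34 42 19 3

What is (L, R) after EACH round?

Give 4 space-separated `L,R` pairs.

Round 1 (k=34): L=92 R=228
Round 2 (k=42): L=228 R=51
Round 3 (k=19): L=51 R=52
Round 4 (k=3): L=52 R=144

Answer: 92,228 228,51 51,52 52,144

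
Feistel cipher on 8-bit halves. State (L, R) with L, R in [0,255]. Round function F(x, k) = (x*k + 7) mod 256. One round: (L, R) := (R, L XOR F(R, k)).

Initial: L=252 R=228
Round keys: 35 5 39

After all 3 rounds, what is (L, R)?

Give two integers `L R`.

Round 1 (k=35): L=228 R=207
Round 2 (k=5): L=207 R=246
Round 3 (k=39): L=246 R=78

Answer: 246 78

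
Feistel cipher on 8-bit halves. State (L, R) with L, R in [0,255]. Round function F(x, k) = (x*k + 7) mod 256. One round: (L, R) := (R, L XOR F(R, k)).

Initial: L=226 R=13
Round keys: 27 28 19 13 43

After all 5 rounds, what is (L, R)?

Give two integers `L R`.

Round 1 (k=27): L=13 R=132
Round 2 (k=28): L=132 R=122
Round 3 (k=19): L=122 R=145
Round 4 (k=13): L=145 R=30
Round 5 (k=43): L=30 R=128

Answer: 30 128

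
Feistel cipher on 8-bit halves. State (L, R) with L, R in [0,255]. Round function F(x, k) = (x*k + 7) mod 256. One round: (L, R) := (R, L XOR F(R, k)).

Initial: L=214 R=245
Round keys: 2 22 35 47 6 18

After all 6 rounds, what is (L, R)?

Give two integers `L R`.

Round 1 (k=2): L=245 R=39
Round 2 (k=22): L=39 R=148
Round 3 (k=35): L=148 R=100
Round 4 (k=47): L=100 R=247
Round 5 (k=6): L=247 R=181
Round 6 (k=18): L=181 R=54

Answer: 181 54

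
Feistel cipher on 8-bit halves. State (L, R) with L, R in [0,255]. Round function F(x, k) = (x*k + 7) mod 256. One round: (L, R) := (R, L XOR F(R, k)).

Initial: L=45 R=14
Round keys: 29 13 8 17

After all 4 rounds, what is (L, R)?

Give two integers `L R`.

Round 1 (k=29): L=14 R=176
Round 2 (k=13): L=176 R=249
Round 3 (k=8): L=249 R=127
Round 4 (k=17): L=127 R=143

Answer: 127 143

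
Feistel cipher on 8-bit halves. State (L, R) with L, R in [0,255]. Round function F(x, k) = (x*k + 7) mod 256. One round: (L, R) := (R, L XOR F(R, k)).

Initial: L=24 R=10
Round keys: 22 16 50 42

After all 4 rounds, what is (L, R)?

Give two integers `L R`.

Answer: 10 22

Derivation:
Round 1 (k=22): L=10 R=251
Round 2 (k=16): L=251 R=189
Round 3 (k=50): L=189 R=10
Round 4 (k=42): L=10 R=22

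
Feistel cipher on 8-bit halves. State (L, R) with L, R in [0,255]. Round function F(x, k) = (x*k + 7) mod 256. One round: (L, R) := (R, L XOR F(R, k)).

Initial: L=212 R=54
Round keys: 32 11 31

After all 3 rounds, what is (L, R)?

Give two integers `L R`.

Round 1 (k=32): L=54 R=19
Round 2 (k=11): L=19 R=238
Round 3 (k=31): L=238 R=202

Answer: 238 202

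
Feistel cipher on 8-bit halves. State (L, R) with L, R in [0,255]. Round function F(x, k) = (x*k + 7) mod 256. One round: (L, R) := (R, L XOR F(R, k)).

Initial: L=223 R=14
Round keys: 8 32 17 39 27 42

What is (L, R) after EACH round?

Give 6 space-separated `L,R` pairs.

Answer: 14,168 168,9 9,8 8,54 54,177 177,39

Derivation:
Round 1 (k=8): L=14 R=168
Round 2 (k=32): L=168 R=9
Round 3 (k=17): L=9 R=8
Round 4 (k=39): L=8 R=54
Round 5 (k=27): L=54 R=177
Round 6 (k=42): L=177 R=39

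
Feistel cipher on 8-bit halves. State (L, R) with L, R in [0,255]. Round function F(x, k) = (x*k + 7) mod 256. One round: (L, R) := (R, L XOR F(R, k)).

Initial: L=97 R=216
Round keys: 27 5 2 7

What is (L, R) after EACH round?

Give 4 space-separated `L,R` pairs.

Round 1 (k=27): L=216 R=174
Round 2 (k=5): L=174 R=181
Round 3 (k=2): L=181 R=223
Round 4 (k=7): L=223 R=149

Answer: 216,174 174,181 181,223 223,149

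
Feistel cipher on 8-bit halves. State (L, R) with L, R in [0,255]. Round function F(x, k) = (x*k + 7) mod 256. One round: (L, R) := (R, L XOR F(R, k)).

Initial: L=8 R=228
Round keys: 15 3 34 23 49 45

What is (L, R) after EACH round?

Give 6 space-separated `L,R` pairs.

Answer: 228,107 107,172 172,180 180,159 159,194 194,190

Derivation:
Round 1 (k=15): L=228 R=107
Round 2 (k=3): L=107 R=172
Round 3 (k=34): L=172 R=180
Round 4 (k=23): L=180 R=159
Round 5 (k=49): L=159 R=194
Round 6 (k=45): L=194 R=190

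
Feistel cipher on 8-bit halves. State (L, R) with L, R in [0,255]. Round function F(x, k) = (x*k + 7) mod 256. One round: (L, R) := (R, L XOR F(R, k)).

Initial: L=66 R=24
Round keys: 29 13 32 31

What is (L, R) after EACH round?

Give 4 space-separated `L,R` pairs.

Round 1 (k=29): L=24 R=253
Round 2 (k=13): L=253 R=248
Round 3 (k=32): L=248 R=250
Round 4 (k=31): L=250 R=181

Answer: 24,253 253,248 248,250 250,181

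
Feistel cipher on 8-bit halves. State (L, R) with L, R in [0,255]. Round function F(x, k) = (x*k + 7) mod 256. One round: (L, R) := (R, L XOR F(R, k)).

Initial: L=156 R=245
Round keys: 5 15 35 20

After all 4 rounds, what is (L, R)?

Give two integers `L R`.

Round 1 (k=5): L=245 R=76
Round 2 (k=15): L=76 R=142
Round 3 (k=35): L=142 R=61
Round 4 (k=20): L=61 R=69

Answer: 61 69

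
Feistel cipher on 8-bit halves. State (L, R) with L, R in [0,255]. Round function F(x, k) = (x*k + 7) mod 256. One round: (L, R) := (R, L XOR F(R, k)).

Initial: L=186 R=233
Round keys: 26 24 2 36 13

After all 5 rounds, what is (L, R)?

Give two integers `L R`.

Round 1 (k=26): L=233 R=11
Round 2 (k=24): L=11 R=230
Round 3 (k=2): L=230 R=216
Round 4 (k=36): L=216 R=129
Round 5 (k=13): L=129 R=76

Answer: 129 76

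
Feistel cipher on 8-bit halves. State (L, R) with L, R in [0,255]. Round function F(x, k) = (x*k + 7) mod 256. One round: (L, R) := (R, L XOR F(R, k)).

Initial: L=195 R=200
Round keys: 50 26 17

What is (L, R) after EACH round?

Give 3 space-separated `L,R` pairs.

Answer: 200,212 212,71 71,106

Derivation:
Round 1 (k=50): L=200 R=212
Round 2 (k=26): L=212 R=71
Round 3 (k=17): L=71 R=106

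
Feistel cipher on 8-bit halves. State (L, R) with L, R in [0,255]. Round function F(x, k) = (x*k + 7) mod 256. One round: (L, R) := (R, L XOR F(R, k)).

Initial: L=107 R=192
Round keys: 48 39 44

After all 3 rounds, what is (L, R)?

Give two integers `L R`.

Round 1 (k=48): L=192 R=108
Round 2 (k=39): L=108 R=187
Round 3 (k=44): L=187 R=71

Answer: 187 71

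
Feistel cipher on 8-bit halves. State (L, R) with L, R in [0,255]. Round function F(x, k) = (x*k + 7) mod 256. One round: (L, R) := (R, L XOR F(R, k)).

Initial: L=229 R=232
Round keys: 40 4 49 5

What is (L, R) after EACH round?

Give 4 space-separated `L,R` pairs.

Answer: 232,162 162,103 103,28 28,244

Derivation:
Round 1 (k=40): L=232 R=162
Round 2 (k=4): L=162 R=103
Round 3 (k=49): L=103 R=28
Round 4 (k=5): L=28 R=244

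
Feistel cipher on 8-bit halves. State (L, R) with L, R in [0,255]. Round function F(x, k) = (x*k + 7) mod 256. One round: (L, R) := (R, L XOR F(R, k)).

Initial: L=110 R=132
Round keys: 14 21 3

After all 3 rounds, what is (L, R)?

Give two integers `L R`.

Answer: 40 46

Derivation:
Round 1 (k=14): L=132 R=81
Round 2 (k=21): L=81 R=40
Round 3 (k=3): L=40 R=46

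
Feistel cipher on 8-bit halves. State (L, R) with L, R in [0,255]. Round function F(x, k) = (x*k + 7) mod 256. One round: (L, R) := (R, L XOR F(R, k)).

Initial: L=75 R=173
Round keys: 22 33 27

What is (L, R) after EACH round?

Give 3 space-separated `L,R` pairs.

Round 1 (k=22): L=173 R=174
Round 2 (k=33): L=174 R=216
Round 3 (k=27): L=216 R=97

Answer: 173,174 174,216 216,97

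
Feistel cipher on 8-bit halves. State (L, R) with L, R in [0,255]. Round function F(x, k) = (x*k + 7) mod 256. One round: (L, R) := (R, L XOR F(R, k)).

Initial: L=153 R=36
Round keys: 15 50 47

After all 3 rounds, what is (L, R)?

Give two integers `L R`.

Answer: 127 226

Derivation:
Round 1 (k=15): L=36 R=186
Round 2 (k=50): L=186 R=127
Round 3 (k=47): L=127 R=226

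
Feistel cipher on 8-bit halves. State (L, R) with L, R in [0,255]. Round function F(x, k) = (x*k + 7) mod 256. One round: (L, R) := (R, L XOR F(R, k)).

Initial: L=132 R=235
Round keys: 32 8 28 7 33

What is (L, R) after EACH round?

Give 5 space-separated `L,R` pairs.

Round 1 (k=32): L=235 R=227
Round 2 (k=8): L=227 R=244
Round 3 (k=28): L=244 R=84
Round 4 (k=7): L=84 R=167
Round 5 (k=33): L=167 R=218

Answer: 235,227 227,244 244,84 84,167 167,218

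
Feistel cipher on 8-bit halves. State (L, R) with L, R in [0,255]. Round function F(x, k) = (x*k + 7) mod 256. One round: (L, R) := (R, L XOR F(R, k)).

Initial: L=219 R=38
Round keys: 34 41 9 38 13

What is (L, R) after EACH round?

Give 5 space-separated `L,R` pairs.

Answer: 38,200 200,41 41,176 176,14 14,13

Derivation:
Round 1 (k=34): L=38 R=200
Round 2 (k=41): L=200 R=41
Round 3 (k=9): L=41 R=176
Round 4 (k=38): L=176 R=14
Round 5 (k=13): L=14 R=13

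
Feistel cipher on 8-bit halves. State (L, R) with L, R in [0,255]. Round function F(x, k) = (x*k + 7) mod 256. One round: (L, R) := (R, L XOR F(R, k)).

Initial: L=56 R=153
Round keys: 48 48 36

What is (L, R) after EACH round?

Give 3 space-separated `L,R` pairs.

Answer: 153,143 143,78 78,112

Derivation:
Round 1 (k=48): L=153 R=143
Round 2 (k=48): L=143 R=78
Round 3 (k=36): L=78 R=112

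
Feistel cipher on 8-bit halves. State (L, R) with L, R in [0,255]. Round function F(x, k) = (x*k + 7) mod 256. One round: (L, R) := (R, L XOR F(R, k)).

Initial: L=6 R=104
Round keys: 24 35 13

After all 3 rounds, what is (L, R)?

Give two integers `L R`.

Answer: 2 224

Derivation:
Round 1 (k=24): L=104 R=193
Round 2 (k=35): L=193 R=2
Round 3 (k=13): L=2 R=224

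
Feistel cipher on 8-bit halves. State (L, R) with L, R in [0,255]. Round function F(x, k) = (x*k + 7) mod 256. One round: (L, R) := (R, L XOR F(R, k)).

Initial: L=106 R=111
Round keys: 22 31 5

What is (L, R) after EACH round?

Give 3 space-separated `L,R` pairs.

Round 1 (k=22): L=111 R=251
Round 2 (k=31): L=251 R=3
Round 3 (k=5): L=3 R=237

Answer: 111,251 251,3 3,237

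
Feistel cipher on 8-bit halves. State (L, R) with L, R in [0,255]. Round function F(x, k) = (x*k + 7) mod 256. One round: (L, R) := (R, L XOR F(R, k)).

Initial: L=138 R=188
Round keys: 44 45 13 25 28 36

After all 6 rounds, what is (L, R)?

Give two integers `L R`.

Answer: 173 194

Derivation:
Round 1 (k=44): L=188 R=221
Round 2 (k=45): L=221 R=92
Round 3 (k=13): L=92 R=110
Round 4 (k=25): L=110 R=153
Round 5 (k=28): L=153 R=173
Round 6 (k=36): L=173 R=194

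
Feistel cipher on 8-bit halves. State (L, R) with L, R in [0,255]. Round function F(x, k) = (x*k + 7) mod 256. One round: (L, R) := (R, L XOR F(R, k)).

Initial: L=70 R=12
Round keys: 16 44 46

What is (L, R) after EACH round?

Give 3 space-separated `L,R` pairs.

Answer: 12,129 129,63 63,216

Derivation:
Round 1 (k=16): L=12 R=129
Round 2 (k=44): L=129 R=63
Round 3 (k=46): L=63 R=216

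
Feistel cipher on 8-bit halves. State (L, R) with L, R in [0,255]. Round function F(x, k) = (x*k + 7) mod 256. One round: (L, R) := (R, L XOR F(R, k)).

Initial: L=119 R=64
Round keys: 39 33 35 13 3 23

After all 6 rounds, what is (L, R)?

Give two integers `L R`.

Answer: 143 68

Derivation:
Round 1 (k=39): L=64 R=176
Round 2 (k=33): L=176 R=247
Round 3 (k=35): L=247 R=124
Round 4 (k=13): L=124 R=164
Round 5 (k=3): L=164 R=143
Round 6 (k=23): L=143 R=68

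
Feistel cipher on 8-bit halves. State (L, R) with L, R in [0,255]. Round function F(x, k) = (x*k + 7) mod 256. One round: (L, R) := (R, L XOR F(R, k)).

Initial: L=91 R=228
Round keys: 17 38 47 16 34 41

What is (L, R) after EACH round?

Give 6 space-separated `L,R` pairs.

Round 1 (k=17): L=228 R=112
Round 2 (k=38): L=112 R=67
Round 3 (k=47): L=67 R=36
Round 4 (k=16): L=36 R=4
Round 5 (k=34): L=4 R=171
Round 6 (k=41): L=171 R=110

Answer: 228,112 112,67 67,36 36,4 4,171 171,110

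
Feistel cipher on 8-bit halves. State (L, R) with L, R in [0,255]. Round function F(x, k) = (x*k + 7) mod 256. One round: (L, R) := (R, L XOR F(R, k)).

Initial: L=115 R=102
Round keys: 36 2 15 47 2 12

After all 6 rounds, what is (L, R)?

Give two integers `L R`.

Answer: 237 239

Derivation:
Round 1 (k=36): L=102 R=44
Round 2 (k=2): L=44 R=57
Round 3 (k=15): L=57 R=114
Round 4 (k=47): L=114 R=204
Round 5 (k=2): L=204 R=237
Round 6 (k=12): L=237 R=239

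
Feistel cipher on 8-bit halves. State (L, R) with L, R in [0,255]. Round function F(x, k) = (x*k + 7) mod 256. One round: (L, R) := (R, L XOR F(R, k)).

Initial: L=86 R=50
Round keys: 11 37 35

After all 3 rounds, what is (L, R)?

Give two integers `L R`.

Answer: 252 0

Derivation:
Round 1 (k=11): L=50 R=123
Round 2 (k=37): L=123 R=252
Round 3 (k=35): L=252 R=0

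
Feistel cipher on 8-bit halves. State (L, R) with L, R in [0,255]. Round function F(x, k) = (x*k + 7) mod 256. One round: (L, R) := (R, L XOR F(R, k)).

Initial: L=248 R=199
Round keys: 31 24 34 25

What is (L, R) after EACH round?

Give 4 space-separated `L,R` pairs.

Round 1 (k=31): L=199 R=216
Round 2 (k=24): L=216 R=128
Round 3 (k=34): L=128 R=223
Round 4 (k=25): L=223 R=78

Answer: 199,216 216,128 128,223 223,78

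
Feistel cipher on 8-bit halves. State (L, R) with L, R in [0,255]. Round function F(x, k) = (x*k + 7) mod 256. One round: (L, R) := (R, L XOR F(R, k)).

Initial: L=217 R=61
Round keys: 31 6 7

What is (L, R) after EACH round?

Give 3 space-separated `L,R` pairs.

Round 1 (k=31): L=61 R=179
Round 2 (k=6): L=179 R=4
Round 3 (k=7): L=4 R=144

Answer: 61,179 179,4 4,144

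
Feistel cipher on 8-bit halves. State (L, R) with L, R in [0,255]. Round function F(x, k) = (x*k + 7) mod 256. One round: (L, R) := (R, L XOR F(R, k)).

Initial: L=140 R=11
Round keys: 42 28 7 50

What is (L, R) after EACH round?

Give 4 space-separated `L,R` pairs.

Answer: 11,89 89,200 200,38 38,187

Derivation:
Round 1 (k=42): L=11 R=89
Round 2 (k=28): L=89 R=200
Round 3 (k=7): L=200 R=38
Round 4 (k=50): L=38 R=187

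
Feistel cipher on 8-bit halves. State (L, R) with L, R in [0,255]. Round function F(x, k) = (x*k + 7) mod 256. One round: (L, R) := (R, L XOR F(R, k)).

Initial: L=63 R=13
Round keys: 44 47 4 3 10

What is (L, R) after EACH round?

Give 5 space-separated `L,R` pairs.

Answer: 13,124 124,198 198,99 99,246 246,192

Derivation:
Round 1 (k=44): L=13 R=124
Round 2 (k=47): L=124 R=198
Round 3 (k=4): L=198 R=99
Round 4 (k=3): L=99 R=246
Round 5 (k=10): L=246 R=192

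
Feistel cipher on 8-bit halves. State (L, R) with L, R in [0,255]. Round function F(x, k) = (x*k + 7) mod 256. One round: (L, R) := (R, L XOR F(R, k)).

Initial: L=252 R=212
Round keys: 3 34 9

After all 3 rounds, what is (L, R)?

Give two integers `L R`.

Round 1 (k=3): L=212 R=127
Round 2 (k=34): L=127 R=49
Round 3 (k=9): L=49 R=191

Answer: 49 191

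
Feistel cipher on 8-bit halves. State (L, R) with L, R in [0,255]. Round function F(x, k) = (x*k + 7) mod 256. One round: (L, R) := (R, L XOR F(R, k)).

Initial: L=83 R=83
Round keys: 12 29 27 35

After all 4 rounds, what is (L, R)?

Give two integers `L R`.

Answer: 115 76

Derivation:
Round 1 (k=12): L=83 R=184
Round 2 (k=29): L=184 R=140
Round 3 (k=27): L=140 R=115
Round 4 (k=35): L=115 R=76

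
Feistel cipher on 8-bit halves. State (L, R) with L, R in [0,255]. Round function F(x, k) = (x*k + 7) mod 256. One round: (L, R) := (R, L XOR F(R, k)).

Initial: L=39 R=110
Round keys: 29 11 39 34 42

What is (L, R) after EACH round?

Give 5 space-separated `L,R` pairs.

Round 1 (k=29): L=110 R=90
Round 2 (k=11): L=90 R=139
Round 3 (k=39): L=139 R=110
Round 4 (k=34): L=110 R=40
Round 5 (k=42): L=40 R=249

Answer: 110,90 90,139 139,110 110,40 40,249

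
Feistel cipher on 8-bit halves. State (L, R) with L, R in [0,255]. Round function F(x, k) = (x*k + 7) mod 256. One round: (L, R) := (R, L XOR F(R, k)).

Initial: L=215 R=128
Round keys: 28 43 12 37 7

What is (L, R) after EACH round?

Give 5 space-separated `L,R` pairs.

Round 1 (k=28): L=128 R=208
Round 2 (k=43): L=208 R=119
Round 3 (k=12): L=119 R=75
Round 4 (k=37): L=75 R=169
Round 5 (k=7): L=169 R=237

Answer: 128,208 208,119 119,75 75,169 169,237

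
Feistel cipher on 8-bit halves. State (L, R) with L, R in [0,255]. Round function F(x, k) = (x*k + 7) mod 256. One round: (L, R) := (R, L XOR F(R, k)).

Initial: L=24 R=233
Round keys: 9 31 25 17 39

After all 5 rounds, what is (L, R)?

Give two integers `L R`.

Answer: 146 0

Derivation:
Round 1 (k=9): L=233 R=32
Round 2 (k=31): L=32 R=14
Round 3 (k=25): L=14 R=69
Round 4 (k=17): L=69 R=146
Round 5 (k=39): L=146 R=0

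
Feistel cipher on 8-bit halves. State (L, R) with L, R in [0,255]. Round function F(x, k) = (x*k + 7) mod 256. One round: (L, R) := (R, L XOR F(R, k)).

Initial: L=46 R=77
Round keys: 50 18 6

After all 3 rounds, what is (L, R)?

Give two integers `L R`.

Round 1 (k=50): L=77 R=63
Round 2 (k=18): L=63 R=56
Round 3 (k=6): L=56 R=104

Answer: 56 104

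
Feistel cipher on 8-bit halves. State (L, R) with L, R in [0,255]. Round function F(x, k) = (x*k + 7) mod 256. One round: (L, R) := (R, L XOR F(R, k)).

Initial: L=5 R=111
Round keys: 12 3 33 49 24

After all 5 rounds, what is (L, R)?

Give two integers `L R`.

Answer: 204 108

Derivation:
Round 1 (k=12): L=111 R=62
Round 2 (k=3): L=62 R=174
Round 3 (k=33): L=174 R=75
Round 4 (k=49): L=75 R=204
Round 5 (k=24): L=204 R=108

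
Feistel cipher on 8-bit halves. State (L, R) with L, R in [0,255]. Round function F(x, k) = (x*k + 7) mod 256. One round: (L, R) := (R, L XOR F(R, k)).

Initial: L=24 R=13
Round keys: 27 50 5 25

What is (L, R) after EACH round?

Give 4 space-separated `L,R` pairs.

Round 1 (k=27): L=13 R=126
Round 2 (k=50): L=126 R=174
Round 3 (k=5): L=174 R=19
Round 4 (k=25): L=19 R=76

Answer: 13,126 126,174 174,19 19,76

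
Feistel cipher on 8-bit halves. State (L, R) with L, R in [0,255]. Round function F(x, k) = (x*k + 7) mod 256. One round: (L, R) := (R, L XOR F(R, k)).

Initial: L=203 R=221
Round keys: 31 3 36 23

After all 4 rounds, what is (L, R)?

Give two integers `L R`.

Round 1 (k=31): L=221 R=1
Round 2 (k=3): L=1 R=215
Round 3 (k=36): L=215 R=66
Round 4 (k=23): L=66 R=34

Answer: 66 34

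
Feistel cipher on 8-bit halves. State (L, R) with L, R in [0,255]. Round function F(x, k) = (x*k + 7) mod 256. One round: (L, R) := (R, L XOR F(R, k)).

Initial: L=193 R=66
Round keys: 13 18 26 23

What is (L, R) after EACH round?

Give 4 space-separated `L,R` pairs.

Answer: 66,160 160,5 5,41 41,179

Derivation:
Round 1 (k=13): L=66 R=160
Round 2 (k=18): L=160 R=5
Round 3 (k=26): L=5 R=41
Round 4 (k=23): L=41 R=179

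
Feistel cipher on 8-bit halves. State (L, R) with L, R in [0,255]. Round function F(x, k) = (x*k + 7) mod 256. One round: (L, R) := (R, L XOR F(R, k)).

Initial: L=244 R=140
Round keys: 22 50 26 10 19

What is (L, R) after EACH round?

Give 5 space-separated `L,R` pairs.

Round 1 (k=22): L=140 R=251
Round 2 (k=50): L=251 R=129
Round 3 (k=26): L=129 R=218
Round 4 (k=10): L=218 R=10
Round 5 (k=19): L=10 R=31

Answer: 140,251 251,129 129,218 218,10 10,31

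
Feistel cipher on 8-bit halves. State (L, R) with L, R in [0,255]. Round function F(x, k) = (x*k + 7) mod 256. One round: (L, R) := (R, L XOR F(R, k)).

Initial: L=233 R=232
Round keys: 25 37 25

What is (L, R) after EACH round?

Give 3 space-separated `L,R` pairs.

Answer: 232,70 70,205 205,74

Derivation:
Round 1 (k=25): L=232 R=70
Round 2 (k=37): L=70 R=205
Round 3 (k=25): L=205 R=74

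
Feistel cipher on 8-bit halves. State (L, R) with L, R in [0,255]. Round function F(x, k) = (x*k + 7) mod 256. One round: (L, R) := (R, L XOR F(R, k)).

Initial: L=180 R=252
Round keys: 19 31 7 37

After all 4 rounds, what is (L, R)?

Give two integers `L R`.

Answer: 12 231

Derivation:
Round 1 (k=19): L=252 R=15
Round 2 (k=31): L=15 R=36
Round 3 (k=7): L=36 R=12
Round 4 (k=37): L=12 R=231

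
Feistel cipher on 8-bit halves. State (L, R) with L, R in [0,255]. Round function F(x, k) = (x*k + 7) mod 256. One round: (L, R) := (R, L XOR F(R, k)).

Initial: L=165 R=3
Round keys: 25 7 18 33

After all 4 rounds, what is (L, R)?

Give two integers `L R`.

Answer: 186 202

Derivation:
Round 1 (k=25): L=3 R=247
Round 2 (k=7): L=247 R=203
Round 3 (k=18): L=203 R=186
Round 4 (k=33): L=186 R=202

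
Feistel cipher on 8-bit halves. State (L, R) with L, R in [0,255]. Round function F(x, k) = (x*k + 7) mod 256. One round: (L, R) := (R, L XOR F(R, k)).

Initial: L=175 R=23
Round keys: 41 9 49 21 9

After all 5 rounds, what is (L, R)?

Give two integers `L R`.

Round 1 (k=41): L=23 R=25
Round 2 (k=9): L=25 R=255
Round 3 (k=49): L=255 R=207
Round 4 (k=21): L=207 R=253
Round 5 (k=9): L=253 R=35

Answer: 253 35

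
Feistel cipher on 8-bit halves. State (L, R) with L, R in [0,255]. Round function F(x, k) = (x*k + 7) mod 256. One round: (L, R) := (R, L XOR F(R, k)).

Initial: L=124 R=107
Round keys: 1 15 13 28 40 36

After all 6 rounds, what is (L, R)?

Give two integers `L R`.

Answer: 240 30

Derivation:
Round 1 (k=1): L=107 R=14
Round 2 (k=15): L=14 R=178
Round 3 (k=13): L=178 R=31
Round 4 (k=28): L=31 R=217
Round 5 (k=40): L=217 R=240
Round 6 (k=36): L=240 R=30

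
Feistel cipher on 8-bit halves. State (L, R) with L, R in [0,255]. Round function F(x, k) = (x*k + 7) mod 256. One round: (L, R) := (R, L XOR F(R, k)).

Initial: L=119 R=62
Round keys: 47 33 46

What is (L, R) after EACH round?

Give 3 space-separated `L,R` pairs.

Answer: 62,30 30,219 219,127

Derivation:
Round 1 (k=47): L=62 R=30
Round 2 (k=33): L=30 R=219
Round 3 (k=46): L=219 R=127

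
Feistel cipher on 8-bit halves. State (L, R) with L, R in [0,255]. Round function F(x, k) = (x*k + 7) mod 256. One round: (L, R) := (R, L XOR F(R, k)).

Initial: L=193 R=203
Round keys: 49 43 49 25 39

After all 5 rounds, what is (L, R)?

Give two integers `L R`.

Answer: 219 253

Derivation:
Round 1 (k=49): L=203 R=35
Round 2 (k=43): L=35 R=35
Round 3 (k=49): L=35 R=153
Round 4 (k=25): L=153 R=219
Round 5 (k=39): L=219 R=253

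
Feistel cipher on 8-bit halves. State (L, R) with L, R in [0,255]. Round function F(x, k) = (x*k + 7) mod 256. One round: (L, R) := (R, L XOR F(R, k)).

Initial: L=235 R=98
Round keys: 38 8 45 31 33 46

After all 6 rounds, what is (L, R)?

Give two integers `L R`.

Answer: 9 151

Derivation:
Round 1 (k=38): L=98 R=120
Round 2 (k=8): L=120 R=165
Round 3 (k=45): L=165 R=112
Round 4 (k=31): L=112 R=50
Round 5 (k=33): L=50 R=9
Round 6 (k=46): L=9 R=151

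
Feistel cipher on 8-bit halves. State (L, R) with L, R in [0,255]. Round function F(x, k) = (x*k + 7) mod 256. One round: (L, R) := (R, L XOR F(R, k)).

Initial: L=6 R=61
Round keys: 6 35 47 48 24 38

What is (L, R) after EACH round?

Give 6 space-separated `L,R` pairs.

Answer: 61,115 115,253 253,9 9,74 74,254 254,241

Derivation:
Round 1 (k=6): L=61 R=115
Round 2 (k=35): L=115 R=253
Round 3 (k=47): L=253 R=9
Round 4 (k=48): L=9 R=74
Round 5 (k=24): L=74 R=254
Round 6 (k=38): L=254 R=241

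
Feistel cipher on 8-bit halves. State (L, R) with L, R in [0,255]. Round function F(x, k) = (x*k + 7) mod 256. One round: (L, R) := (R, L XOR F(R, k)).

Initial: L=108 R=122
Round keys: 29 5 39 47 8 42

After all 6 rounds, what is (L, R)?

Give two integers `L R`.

Answer: 55 136

Derivation:
Round 1 (k=29): L=122 R=181
Round 2 (k=5): L=181 R=234
Round 3 (k=39): L=234 R=24
Round 4 (k=47): L=24 R=133
Round 5 (k=8): L=133 R=55
Round 6 (k=42): L=55 R=136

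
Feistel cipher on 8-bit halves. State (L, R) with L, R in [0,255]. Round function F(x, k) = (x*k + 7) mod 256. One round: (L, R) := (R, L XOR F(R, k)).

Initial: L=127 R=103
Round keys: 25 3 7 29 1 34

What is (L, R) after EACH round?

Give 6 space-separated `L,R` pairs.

Round 1 (k=25): L=103 R=105
Round 2 (k=3): L=105 R=37
Round 3 (k=7): L=37 R=99
Round 4 (k=29): L=99 R=27
Round 5 (k=1): L=27 R=65
Round 6 (k=34): L=65 R=178

Answer: 103,105 105,37 37,99 99,27 27,65 65,178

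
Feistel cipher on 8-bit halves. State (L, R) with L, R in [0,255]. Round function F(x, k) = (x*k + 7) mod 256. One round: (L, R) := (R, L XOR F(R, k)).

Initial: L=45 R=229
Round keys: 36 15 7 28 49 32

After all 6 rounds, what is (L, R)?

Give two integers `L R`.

Round 1 (k=36): L=229 R=22
Round 2 (k=15): L=22 R=180
Round 3 (k=7): L=180 R=229
Round 4 (k=28): L=229 R=167
Round 5 (k=49): L=167 R=27
Round 6 (k=32): L=27 R=192

Answer: 27 192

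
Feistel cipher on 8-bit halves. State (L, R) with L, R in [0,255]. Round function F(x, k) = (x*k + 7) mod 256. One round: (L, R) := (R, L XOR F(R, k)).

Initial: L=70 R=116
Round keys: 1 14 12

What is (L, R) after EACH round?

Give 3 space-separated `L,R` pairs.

Answer: 116,61 61,41 41,206

Derivation:
Round 1 (k=1): L=116 R=61
Round 2 (k=14): L=61 R=41
Round 3 (k=12): L=41 R=206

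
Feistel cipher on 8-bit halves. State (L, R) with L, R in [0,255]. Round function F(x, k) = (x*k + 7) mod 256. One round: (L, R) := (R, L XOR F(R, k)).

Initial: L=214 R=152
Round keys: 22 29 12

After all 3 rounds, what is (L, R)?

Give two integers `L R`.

Answer: 124 22

Derivation:
Round 1 (k=22): L=152 R=193
Round 2 (k=29): L=193 R=124
Round 3 (k=12): L=124 R=22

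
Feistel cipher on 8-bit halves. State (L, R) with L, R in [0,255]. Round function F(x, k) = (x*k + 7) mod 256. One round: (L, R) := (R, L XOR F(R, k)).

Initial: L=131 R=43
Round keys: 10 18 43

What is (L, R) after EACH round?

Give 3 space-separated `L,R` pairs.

Answer: 43,54 54,248 248,153

Derivation:
Round 1 (k=10): L=43 R=54
Round 2 (k=18): L=54 R=248
Round 3 (k=43): L=248 R=153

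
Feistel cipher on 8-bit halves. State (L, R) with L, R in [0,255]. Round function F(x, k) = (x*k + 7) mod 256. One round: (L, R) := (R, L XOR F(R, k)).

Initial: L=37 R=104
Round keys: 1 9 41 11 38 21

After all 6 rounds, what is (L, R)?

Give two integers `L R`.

Answer: 45 156

Derivation:
Round 1 (k=1): L=104 R=74
Round 2 (k=9): L=74 R=201
Round 3 (k=41): L=201 R=114
Round 4 (k=11): L=114 R=36
Round 5 (k=38): L=36 R=45
Round 6 (k=21): L=45 R=156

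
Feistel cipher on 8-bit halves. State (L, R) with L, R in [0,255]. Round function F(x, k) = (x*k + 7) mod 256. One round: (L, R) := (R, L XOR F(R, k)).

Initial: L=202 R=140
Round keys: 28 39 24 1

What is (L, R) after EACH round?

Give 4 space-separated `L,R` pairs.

Answer: 140,157 157,126 126,74 74,47

Derivation:
Round 1 (k=28): L=140 R=157
Round 2 (k=39): L=157 R=126
Round 3 (k=24): L=126 R=74
Round 4 (k=1): L=74 R=47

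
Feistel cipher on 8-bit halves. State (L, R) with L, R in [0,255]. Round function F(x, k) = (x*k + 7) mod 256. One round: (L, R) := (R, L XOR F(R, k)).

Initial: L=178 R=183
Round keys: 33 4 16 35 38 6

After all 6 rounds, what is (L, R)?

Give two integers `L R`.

Round 1 (k=33): L=183 R=44
Round 2 (k=4): L=44 R=0
Round 3 (k=16): L=0 R=43
Round 4 (k=35): L=43 R=232
Round 5 (k=38): L=232 R=92
Round 6 (k=6): L=92 R=199

Answer: 92 199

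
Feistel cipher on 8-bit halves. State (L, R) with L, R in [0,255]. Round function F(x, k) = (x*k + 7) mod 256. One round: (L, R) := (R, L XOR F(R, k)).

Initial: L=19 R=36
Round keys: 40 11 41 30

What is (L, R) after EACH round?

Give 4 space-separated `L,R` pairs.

Round 1 (k=40): L=36 R=180
Round 2 (k=11): L=180 R=231
Round 3 (k=41): L=231 R=178
Round 4 (k=30): L=178 R=4

Answer: 36,180 180,231 231,178 178,4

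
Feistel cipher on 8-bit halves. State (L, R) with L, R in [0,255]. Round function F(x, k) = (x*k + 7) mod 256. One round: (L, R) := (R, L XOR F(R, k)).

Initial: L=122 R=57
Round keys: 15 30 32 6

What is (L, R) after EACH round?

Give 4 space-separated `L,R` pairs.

Answer: 57,36 36,6 6,227 227,95

Derivation:
Round 1 (k=15): L=57 R=36
Round 2 (k=30): L=36 R=6
Round 3 (k=32): L=6 R=227
Round 4 (k=6): L=227 R=95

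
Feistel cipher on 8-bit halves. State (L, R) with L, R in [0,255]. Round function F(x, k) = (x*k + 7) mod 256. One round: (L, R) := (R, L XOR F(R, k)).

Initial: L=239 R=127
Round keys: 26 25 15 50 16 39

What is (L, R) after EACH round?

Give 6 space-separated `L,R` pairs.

Answer: 127,2 2,70 70,35 35,155 155,148 148,8

Derivation:
Round 1 (k=26): L=127 R=2
Round 2 (k=25): L=2 R=70
Round 3 (k=15): L=70 R=35
Round 4 (k=50): L=35 R=155
Round 5 (k=16): L=155 R=148
Round 6 (k=39): L=148 R=8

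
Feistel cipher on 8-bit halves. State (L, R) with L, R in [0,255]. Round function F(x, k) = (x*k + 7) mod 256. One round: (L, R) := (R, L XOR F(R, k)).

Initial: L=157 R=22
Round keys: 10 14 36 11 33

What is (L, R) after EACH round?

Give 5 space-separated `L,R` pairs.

Round 1 (k=10): L=22 R=126
Round 2 (k=14): L=126 R=253
Round 3 (k=36): L=253 R=229
Round 4 (k=11): L=229 R=35
Round 5 (k=33): L=35 R=111

Answer: 22,126 126,253 253,229 229,35 35,111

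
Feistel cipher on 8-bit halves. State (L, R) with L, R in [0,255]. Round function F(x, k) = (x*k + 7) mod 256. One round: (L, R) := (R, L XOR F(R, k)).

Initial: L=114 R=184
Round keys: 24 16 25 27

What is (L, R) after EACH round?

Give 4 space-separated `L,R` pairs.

Round 1 (k=24): L=184 R=53
Round 2 (k=16): L=53 R=239
Round 3 (k=25): L=239 R=107
Round 4 (k=27): L=107 R=191

Answer: 184,53 53,239 239,107 107,191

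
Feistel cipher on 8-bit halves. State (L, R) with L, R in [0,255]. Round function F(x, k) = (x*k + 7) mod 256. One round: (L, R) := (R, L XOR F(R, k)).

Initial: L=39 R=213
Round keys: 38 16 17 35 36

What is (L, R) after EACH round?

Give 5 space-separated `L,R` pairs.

Round 1 (k=38): L=213 R=130
Round 2 (k=16): L=130 R=242
Round 3 (k=17): L=242 R=155
Round 4 (k=35): L=155 R=202
Round 5 (k=36): L=202 R=244

Answer: 213,130 130,242 242,155 155,202 202,244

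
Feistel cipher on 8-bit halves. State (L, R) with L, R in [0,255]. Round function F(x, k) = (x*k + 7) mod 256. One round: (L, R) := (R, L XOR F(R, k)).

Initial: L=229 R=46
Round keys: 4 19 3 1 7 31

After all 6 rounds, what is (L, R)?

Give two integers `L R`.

Answer: 7 242

Derivation:
Round 1 (k=4): L=46 R=90
Round 2 (k=19): L=90 R=155
Round 3 (k=3): L=155 R=130
Round 4 (k=1): L=130 R=18
Round 5 (k=7): L=18 R=7
Round 6 (k=31): L=7 R=242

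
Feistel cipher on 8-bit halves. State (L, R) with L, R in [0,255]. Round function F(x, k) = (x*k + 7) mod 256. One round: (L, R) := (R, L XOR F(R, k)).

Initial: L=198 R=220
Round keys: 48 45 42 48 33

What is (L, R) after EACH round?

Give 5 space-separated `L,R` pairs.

Round 1 (k=48): L=220 R=129
Round 2 (k=45): L=129 R=104
Round 3 (k=42): L=104 R=150
Round 4 (k=48): L=150 R=79
Round 5 (k=33): L=79 R=160

Answer: 220,129 129,104 104,150 150,79 79,160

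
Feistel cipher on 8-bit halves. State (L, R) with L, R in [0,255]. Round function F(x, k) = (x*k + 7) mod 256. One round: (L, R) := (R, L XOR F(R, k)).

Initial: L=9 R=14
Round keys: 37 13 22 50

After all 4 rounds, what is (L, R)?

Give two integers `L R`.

Answer: 145 108

Derivation:
Round 1 (k=37): L=14 R=4
Round 2 (k=13): L=4 R=53
Round 3 (k=22): L=53 R=145
Round 4 (k=50): L=145 R=108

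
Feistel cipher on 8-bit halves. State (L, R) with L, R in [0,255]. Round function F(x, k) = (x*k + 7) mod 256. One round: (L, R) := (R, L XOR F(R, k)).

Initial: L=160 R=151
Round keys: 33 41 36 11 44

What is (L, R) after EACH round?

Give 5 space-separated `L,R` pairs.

Round 1 (k=33): L=151 R=222
Round 2 (k=41): L=222 R=2
Round 3 (k=36): L=2 R=145
Round 4 (k=11): L=145 R=64
Round 5 (k=44): L=64 R=150

Answer: 151,222 222,2 2,145 145,64 64,150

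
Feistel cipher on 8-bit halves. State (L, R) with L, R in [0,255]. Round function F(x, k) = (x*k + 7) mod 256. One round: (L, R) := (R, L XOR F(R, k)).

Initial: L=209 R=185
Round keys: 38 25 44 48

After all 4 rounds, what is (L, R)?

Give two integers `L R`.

Answer: 147 253

Derivation:
Round 1 (k=38): L=185 R=172
Round 2 (k=25): L=172 R=106
Round 3 (k=44): L=106 R=147
Round 4 (k=48): L=147 R=253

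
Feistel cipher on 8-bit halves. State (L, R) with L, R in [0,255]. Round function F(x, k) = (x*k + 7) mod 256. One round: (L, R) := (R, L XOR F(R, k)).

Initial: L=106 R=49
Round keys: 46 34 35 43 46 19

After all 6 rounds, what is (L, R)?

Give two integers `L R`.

Answer: 5 41

Derivation:
Round 1 (k=46): L=49 R=191
Round 2 (k=34): L=191 R=84
Round 3 (k=35): L=84 R=60
Round 4 (k=43): L=60 R=79
Round 5 (k=46): L=79 R=5
Round 6 (k=19): L=5 R=41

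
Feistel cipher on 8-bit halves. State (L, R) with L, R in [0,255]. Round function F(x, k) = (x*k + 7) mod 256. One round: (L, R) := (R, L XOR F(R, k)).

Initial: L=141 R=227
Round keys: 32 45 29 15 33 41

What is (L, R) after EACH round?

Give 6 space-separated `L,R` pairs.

Answer: 227,234 234,202 202,3 3,254 254,198 198,67

Derivation:
Round 1 (k=32): L=227 R=234
Round 2 (k=45): L=234 R=202
Round 3 (k=29): L=202 R=3
Round 4 (k=15): L=3 R=254
Round 5 (k=33): L=254 R=198
Round 6 (k=41): L=198 R=67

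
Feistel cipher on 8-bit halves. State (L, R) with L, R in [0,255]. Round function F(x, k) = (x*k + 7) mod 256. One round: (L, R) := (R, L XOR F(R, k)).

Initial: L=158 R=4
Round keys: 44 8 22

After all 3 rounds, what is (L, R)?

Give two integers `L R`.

Round 1 (k=44): L=4 R=41
Round 2 (k=8): L=41 R=75
Round 3 (k=22): L=75 R=80

Answer: 75 80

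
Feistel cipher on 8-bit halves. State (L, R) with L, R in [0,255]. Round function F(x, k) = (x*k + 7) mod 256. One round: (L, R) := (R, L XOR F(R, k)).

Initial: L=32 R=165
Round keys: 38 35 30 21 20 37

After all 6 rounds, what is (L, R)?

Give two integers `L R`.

Round 1 (k=38): L=165 R=165
Round 2 (k=35): L=165 R=51
Round 3 (k=30): L=51 R=164
Round 4 (k=21): L=164 R=72
Round 5 (k=20): L=72 R=3
Round 6 (k=37): L=3 R=62

Answer: 3 62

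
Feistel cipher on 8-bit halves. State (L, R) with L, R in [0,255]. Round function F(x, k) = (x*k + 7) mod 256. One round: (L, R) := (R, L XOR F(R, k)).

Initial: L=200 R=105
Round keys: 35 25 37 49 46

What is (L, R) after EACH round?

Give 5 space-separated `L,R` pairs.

Answer: 105,170 170,200 200,69 69,244 244,154

Derivation:
Round 1 (k=35): L=105 R=170
Round 2 (k=25): L=170 R=200
Round 3 (k=37): L=200 R=69
Round 4 (k=49): L=69 R=244
Round 5 (k=46): L=244 R=154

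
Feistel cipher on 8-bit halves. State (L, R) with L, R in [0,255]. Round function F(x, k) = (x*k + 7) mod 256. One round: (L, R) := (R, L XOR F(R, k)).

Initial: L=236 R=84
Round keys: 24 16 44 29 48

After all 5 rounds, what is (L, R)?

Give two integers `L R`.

Round 1 (k=24): L=84 R=11
Round 2 (k=16): L=11 R=227
Round 3 (k=44): L=227 R=0
Round 4 (k=29): L=0 R=228
Round 5 (k=48): L=228 R=199

Answer: 228 199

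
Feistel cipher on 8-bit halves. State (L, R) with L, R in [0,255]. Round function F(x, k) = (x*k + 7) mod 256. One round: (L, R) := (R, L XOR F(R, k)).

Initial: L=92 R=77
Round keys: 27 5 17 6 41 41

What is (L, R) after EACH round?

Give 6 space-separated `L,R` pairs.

Round 1 (k=27): L=77 R=122
Round 2 (k=5): L=122 R=36
Round 3 (k=17): L=36 R=17
Round 4 (k=6): L=17 R=73
Round 5 (k=41): L=73 R=169
Round 6 (k=41): L=169 R=81

Answer: 77,122 122,36 36,17 17,73 73,169 169,81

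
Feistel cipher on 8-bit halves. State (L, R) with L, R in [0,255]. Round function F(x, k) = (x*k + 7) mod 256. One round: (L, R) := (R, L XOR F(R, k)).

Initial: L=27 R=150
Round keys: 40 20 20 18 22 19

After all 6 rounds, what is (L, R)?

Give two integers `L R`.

Round 1 (k=40): L=150 R=108
Round 2 (k=20): L=108 R=225
Round 3 (k=20): L=225 R=247
Round 4 (k=18): L=247 R=132
Round 5 (k=22): L=132 R=168
Round 6 (k=19): L=168 R=251

Answer: 168 251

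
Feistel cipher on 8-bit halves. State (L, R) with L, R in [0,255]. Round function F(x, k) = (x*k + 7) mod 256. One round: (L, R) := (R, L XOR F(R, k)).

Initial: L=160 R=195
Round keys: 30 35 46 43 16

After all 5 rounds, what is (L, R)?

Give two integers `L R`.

Round 1 (k=30): L=195 R=65
Round 2 (k=35): L=65 R=41
Round 3 (k=46): L=41 R=36
Round 4 (k=43): L=36 R=58
Round 5 (k=16): L=58 R=131

Answer: 58 131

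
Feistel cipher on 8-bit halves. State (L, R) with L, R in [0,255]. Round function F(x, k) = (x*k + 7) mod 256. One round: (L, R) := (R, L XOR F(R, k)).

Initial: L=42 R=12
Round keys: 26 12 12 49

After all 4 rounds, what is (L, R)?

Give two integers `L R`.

Round 1 (k=26): L=12 R=21
Round 2 (k=12): L=21 R=15
Round 3 (k=12): L=15 R=174
Round 4 (k=49): L=174 R=90

Answer: 174 90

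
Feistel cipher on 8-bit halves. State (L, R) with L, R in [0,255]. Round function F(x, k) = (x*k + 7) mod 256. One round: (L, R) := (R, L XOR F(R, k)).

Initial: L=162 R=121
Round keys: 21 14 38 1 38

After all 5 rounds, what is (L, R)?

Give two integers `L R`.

Answer: 78 30

Derivation:
Round 1 (k=21): L=121 R=86
Round 2 (k=14): L=86 R=194
Round 3 (k=38): L=194 R=133
Round 4 (k=1): L=133 R=78
Round 5 (k=38): L=78 R=30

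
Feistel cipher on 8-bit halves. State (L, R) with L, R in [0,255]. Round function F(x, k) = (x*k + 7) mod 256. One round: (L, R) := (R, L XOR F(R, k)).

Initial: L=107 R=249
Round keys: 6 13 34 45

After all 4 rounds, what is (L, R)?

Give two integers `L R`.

Round 1 (k=6): L=249 R=182
Round 2 (k=13): L=182 R=188
Round 3 (k=34): L=188 R=73
Round 4 (k=45): L=73 R=96

Answer: 73 96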